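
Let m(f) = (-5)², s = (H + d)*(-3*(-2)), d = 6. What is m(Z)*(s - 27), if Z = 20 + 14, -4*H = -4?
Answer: 375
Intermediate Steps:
H = 1 (H = -¼*(-4) = 1)
s = 42 (s = (1 + 6)*(-3*(-2)) = 7*6 = 42)
Z = 34
m(f) = 25
m(Z)*(s - 27) = 25*(42 - 27) = 25*15 = 375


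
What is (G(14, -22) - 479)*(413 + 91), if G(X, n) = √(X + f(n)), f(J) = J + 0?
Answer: -241416 + 1008*I*√2 ≈ -2.4142e+5 + 1425.5*I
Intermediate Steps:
f(J) = J
G(X, n) = √(X + n)
(G(14, -22) - 479)*(413 + 91) = (√(14 - 22) - 479)*(413 + 91) = (√(-8) - 479)*504 = (2*I*√2 - 479)*504 = (-479 + 2*I*√2)*504 = -241416 + 1008*I*√2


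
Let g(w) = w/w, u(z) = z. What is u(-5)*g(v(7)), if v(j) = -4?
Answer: -5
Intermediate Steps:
g(w) = 1
u(-5)*g(v(7)) = -5*1 = -5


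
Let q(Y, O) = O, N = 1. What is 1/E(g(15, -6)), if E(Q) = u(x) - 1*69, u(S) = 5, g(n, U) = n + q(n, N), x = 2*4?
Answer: -1/64 ≈ -0.015625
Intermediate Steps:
x = 8
g(n, U) = 1 + n (g(n, U) = n + 1 = 1 + n)
E(Q) = -64 (E(Q) = 5 - 1*69 = 5 - 69 = -64)
1/E(g(15, -6)) = 1/(-64) = -1/64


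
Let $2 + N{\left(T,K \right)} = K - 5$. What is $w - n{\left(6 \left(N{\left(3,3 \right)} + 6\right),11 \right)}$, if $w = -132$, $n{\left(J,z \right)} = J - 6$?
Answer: $-138$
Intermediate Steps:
$N{\left(T,K \right)} = -7 + K$ ($N{\left(T,K \right)} = -2 + \left(K - 5\right) = -2 + \left(-5 + K\right) = -7 + K$)
$n{\left(J,z \right)} = -6 + J$
$w - n{\left(6 \left(N{\left(3,3 \right)} + 6\right),11 \right)} = -132 - \left(-6 + 6 \left(\left(-7 + 3\right) + 6\right)\right) = -132 - \left(-6 + 6 \left(-4 + 6\right)\right) = -132 - \left(-6 + 6 \cdot 2\right) = -132 - \left(-6 + 12\right) = -132 - 6 = -138$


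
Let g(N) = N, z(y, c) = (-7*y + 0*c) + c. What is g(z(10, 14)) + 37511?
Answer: 37455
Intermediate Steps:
z(y, c) = c - 7*y (z(y, c) = (-7*y + 0) + c = -7*y + c = c - 7*y)
g(z(10, 14)) + 37511 = (14 - 7*10) + 37511 = (14 - 70) + 37511 = -56 + 37511 = 37455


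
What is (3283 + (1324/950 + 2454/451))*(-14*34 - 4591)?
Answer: -3571043682429/214225 ≈ -1.6670e+7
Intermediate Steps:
(3283 + (1324/950 + 2454/451))*(-14*34 - 4591) = (3283 + (1324*(1/950) + 2454*(1/451)))*(-476 - 4591) = (3283 + (662/475 + 2454/451))*(-5067) = (3283 + 1464212/214225)*(-5067) = (704764887/214225)*(-5067) = -3571043682429/214225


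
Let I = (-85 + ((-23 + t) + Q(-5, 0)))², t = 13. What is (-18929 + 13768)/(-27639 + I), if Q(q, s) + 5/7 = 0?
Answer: 19453/69647 ≈ 0.27931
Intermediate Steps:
Q(q, s) = -5/7 (Q(q, s) = -5/7 + 0 = -5/7)
I = 448900/49 (I = (-85 + ((-23 + 13) - 5/7))² = (-85 + (-10 - 5/7))² = (-85 - 75/7)² = (-670/7)² = 448900/49 ≈ 9161.2)
(-18929 + 13768)/(-27639 + I) = (-18929 + 13768)/(-27639 + 448900/49) = -5161/(-905411/49) = -5161*(-49/905411) = 19453/69647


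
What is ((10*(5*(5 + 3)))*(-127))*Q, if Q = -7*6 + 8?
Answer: 1727200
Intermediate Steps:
Q = -34 (Q = -42 + 8 = -34)
((10*(5*(5 + 3)))*(-127))*Q = ((10*(5*(5 + 3)))*(-127))*(-34) = ((10*(5*8))*(-127))*(-34) = ((10*40)*(-127))*(-34) = (400*(-127))*(-34) = -50800*(-34) = 1727200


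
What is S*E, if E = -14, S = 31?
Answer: -434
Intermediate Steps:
S*E = 31*(-14) = -434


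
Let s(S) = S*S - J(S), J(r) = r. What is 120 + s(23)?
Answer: 626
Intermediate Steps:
s(S) = S**2 - S (s(S) = S*S - S = S**2 - S)
120 + s(23) = 120 + 23*(-1 + 23) = 120 + 23*22 = 120 + 506 = 626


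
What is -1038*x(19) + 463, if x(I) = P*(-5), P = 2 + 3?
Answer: 26413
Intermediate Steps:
P = 5
x(I) = -25 (x(I) = 5*(-5) = -25)
-1038*x(19) + 463 = -1038*(-25) + 463 = 25950 + 463 = 26413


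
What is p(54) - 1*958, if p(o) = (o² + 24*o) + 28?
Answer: 3282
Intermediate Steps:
p(o) = 28 + o² + 24*o
p(54) - 1*958 = (28 + 54² + 24*54) - 1*958 = (28 + 2916 + 1296) - 958 = 4240 - 958 = 3282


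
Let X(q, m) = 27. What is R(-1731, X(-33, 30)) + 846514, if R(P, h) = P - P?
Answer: 846514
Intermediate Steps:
R(P, h) = 0
R(-1731, X(-33, 30)) + 846514 = 0 + 846514 = 846514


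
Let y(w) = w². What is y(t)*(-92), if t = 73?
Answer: -490268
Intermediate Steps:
y(t)*(-92) = 73²*(-92) = 5329*(-92) = -490268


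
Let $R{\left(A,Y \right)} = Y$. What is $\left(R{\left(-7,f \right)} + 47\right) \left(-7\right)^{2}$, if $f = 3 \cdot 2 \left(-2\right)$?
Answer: $1715$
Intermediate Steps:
$f = -12$ ($f = 6 \left(-2\right) = -12$)
$\left(R{\left(-7,f \right)} + 47\right) \left(-7\right)^{2} = \left(-12 + 47\right) \left(-7\right)^{2} = 35 \cdot 49 = 1715$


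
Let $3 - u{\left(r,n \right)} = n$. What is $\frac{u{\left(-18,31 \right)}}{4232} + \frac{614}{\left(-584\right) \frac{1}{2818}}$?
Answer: $- \frac{114413169}{38617} \approx -2962.8$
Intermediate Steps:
$u{\left(r,n \right)} = 3 - n$
$\frac{u{\left(-18,31 \right)}}{4232} + \frac{614}{\left(-584\right) \frac{1}{2818}} = \frac{3 - 31}{4232} + \frac{614}{\left(-584\right) \frac{1}{2818}} = \left(3 - 31\right) \frac{1}{4232} + \frac{614}{\left(-584\right) \frac{1}{2818}} = \left(-28\right) \frac{1}{4232} + \frac{614}{- \frac{292}{1409}} = - \frac{7}{1058} + 614 \left(- \frac{1409}{292}\right) = - \frac{7}{1058} - \frac{432563}{146} = - \frac{114413169}{38617}$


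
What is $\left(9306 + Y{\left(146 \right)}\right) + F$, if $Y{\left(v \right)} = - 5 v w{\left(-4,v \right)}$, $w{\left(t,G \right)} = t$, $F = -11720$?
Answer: $506$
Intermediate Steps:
$Y{\left(v \right)} = 20 v$ ($Y{\left(v \right)} = - 5 v \left(-4\right) = 20 v$)
$\left(9306 + Y{\left(146 \right)}\right) + F = \left(9306 + 20 \cdot 146\right) - 11720 = \left(9306 + 2920\right) - 11720 = 12226 - 11720 = 506$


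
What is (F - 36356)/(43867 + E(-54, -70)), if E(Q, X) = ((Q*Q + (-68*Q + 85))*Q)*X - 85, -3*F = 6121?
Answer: -115189/75803166 ≈ -0.0015196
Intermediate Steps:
F = -6121/3 (F = -⅓*6121 = -6121/3 ≈ -2040.3)
E(Q, X) = -85 + Q*X*(85 + Q² - 68*Q) (E(Q, X) = ((Q² + (85 - 68*Q))*Q)*X - 85 = ((85 + Q² - 68*Q)*Q)*X - 85 = (Q*(85 + Q² - 68*Q))*X - 85 = Q*X*(85 + Q² - 68*Q) - 85 = -85 + Q*X*(85 + Q² - 68*Q))
(F - 36356)/(43867 + E(-54, -70)) = (-6121/3 - 36356)/(43867 + (-85 - 70*(-54)³ - 68*(-70)*(-54)² + 85*(-54)*(-70))) = -115189/(3*(43867 + (-85 - 70*(-157464) - 68*(-70)*2916 + 321300))) = -115189/(3*(43867 + (-85 + 11022480 + 13880160 + 321300))) = -115189/(3*(43867 + 25223855)) = -115189/3/25267722 = -115189/3*1/25267722 = -115189/75803166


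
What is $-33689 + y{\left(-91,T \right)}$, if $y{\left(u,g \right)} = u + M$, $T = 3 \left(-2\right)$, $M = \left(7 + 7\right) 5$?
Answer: $-33710$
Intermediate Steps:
$M = 70$ ($M = 14 \cdot 5 = 70$)
$T = -6$
$y{\left(u,g \right)} = 70 + u$ ($y{\left(u,g \right)} = u + 70 = 70 + u$)
$-33689 + y{\left(-91,T \right)} = -33689 + \left(70 - 91\right) = -33689 - 21 = -33710$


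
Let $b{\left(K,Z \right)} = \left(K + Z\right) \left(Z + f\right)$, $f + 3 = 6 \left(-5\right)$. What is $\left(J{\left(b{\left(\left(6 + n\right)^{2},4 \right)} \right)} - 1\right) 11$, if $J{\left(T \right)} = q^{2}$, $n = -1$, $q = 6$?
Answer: $385$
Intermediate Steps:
$f = -33$ ($f = -3 + 6 \left(-5\right) = -3 - 30 = -33$)
$b{\left(K,Z \right)} = \left(-33 + Z\right) \left(K + Z\right)$ ($b{\left(K,Z \right)} = \left(K + Z\right) \left(Z - 33\right) = \left(K + Z\right) \left(-33 + Z\right) = \left(-33 + Z\right) \left(K + Z\right)$)
$J{\left(T \right)} = 36$ ($J{\left(T \right)} = 6^{2} = 36$)
$\left(J{\left(b{\left(\left(6 + n\right)^{2},4 \right)} \right)} - 1\right) 11 = \left(36 - 1\right) 11 = 35 \cdot 11 = 385$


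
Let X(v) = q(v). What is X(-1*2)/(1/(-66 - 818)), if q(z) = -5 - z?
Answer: 2652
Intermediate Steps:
X(v) = -5 - v
X(-1*2)/(1/(-66 - 818)) = (-5 - (-1)*2)/(1/(-66 - 818)) = (-5 - 1*(-2))/(1/(-884)) = (-5 + 2)/(-1/884) = -3*(-884) = 2652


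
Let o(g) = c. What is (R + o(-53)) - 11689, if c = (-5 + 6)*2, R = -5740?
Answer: -17427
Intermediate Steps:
c = 2 (c = 1*2 = 2)
o(g) = 2
(R + o(-53)) - 11689 = (-5740 + 2) - 11689 = -5738 - 11689 = -17427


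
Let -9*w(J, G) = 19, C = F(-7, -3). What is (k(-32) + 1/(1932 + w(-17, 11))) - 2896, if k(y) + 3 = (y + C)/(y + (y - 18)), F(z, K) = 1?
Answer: -4128384765/1424258 ≈ -2898.6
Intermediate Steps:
C = 1
w(J, G) = -19/9 (w(J, G) = -1/9*19 = -19/9)
k(y) = -3 + (1 + y)/(-18 + 2*y) (k(y) = -3 + (y + 1)/(y + (y - 18)) = -3 + (1 + y)/(y + (-18 + y)) = -3 + (1 + y)/(-18 + 2*y))
(k(-32) + 1/(1932 + w(-17, 11))) - 2896 = (5*(11 - 1*(-32))/(2*(-9 - 32)) + 1/(1932 - 19/9)) - 2896 = ((5/2)*(11 + 32)/(-41) + 1/(17369/9)) - 2896 = ((5/2)*(-1/41)*43 + 9/17369) - 2896 = (-215/82 + 9/17369) - 2896 = -3733597/1424258 - 2896 = -4128384765/1424258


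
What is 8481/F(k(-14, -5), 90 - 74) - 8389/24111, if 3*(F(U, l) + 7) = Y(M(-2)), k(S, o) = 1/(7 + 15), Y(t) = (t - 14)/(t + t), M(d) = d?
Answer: -613598786/409887 ≈ -1497.0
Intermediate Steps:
Y(t) = (-14 + t)/(2*t) (Y(t) = (-14 + t)/((2*t)) = (-14 + t)*(1/(2*t)) = (-14 + t)/(2*t))
k(S, o) = 1/22
F(U, l) = -17/3 (F(U, l) = -7 + ((½)*(-14 - 2)/(-2))/3 = -7 + ((½)*(-½)*(-16))/3 = -7 + (⅓)*4 = -7 + 4/3 = -17/3)
8481/F(k(-14, -5), 90 - 74) - 8389/24111 = 8481/(-17/3) - 8389/24111 = 8481*(-3/17) - 8389*1/24111 = -25443/17 - 8389/24111 = -613598786/409887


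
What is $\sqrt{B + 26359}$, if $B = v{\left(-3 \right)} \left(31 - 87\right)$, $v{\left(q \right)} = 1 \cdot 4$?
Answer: $\sqrt{26135} \approx 161.66$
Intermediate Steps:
$v{\left(q \right)} = 4$
$B = -224$ ($B = 4 \left(31 - 87\right) = 4 \left(-56\right) = -224$)
$\sqrt{B + 26359} = \sqrt{-224 + 26359} = \sqrt{26135}$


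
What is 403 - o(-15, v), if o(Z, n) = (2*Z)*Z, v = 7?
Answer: -47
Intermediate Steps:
o(Z, n) = 2*Z**2
403 - o(-15, v) = 403 - 2*(-15)**2 = 403 - 2*225 = 403 - 1*450 = 403 - 450 = -47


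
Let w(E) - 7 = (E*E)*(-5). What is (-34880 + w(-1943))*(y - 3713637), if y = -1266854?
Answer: 94186652998938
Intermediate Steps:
w(E) = 7 - 5*E² (w(E) = 7 + (E*E)*(-5) = 7 + E²*(-5) = 7 - 5*E²)
(-34880 + w(-1943))*(y - 3713637) = (-34880 + (7 - 5*(-1943)²))*(-1266854 - 3713637) = (-34880 + (7 - 5*3775249))*(-4980491) = (-34880 + (7 - 18876245))*(-4980491) = (-34880 - 18876238)*(-4980491) = -18911118*(-4980491) = 94186652998938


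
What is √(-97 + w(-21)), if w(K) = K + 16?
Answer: I*√102 ≈ 10.1*I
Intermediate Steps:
w(K) = 16 + K
√(-97 + w(-21)) = √(-97 + (16 - 21)) = √(-97 - 5) = √(-102) = I*√102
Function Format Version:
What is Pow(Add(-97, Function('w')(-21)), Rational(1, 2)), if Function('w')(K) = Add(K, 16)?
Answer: Mul(I, Pow(102, Rational(1, 2))) ≈ Mul(10.100, I)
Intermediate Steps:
Function('w')(K) = Add(16, K)
Pow(Add(-97, Function('w')(-21)), Rational(1, 2)) = Pow(Add(-97, Add(16, -21)), Rational(1, 2)) = Pow(Add(-97, -5), Rational(1, 2)) = Pow(-102, Rational(1, 2)) = Mul(I, Pow(102, Rational(1, 2)))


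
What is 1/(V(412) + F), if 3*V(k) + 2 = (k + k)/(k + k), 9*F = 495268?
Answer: 9/495265 ≈ 1.8172e-5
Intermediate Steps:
F = 495268/9 (F = (1/9)*495268 = 495268/9 ≈ 55030.)
V(k) = -1/3 (V(k) = -2/3 + ((k + k)/(k + k))/3 = -2/3 + ((2*k)/((2*k)))/3 = -2/3 + ((2*k)*(1/(2*k)))/3 = -2/3 + (1/3)*1 = -2/3 + 1/3 = -1/3)
1/(V(412) + F) = 1/(-1/3 + 495268/9) = 1/(495265/9) = 9/495265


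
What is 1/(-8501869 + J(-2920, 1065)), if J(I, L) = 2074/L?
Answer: -1065/9054488411 ≈ -1.1762e-7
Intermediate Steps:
1/(-8501869 + J(-2920, 1065)) = 1/(-8501869 + 2074/1065) = 1/(-9054488411/1065) = -1065/9054488411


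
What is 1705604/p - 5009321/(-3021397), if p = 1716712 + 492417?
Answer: 16219543100197/6674655733213 ≈ 2.4300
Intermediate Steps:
p = 2209129
1705604/p - 5009321/(-3021397) = 1705604/2209129 - 5009321/(-3021397) = 1705604*(1/2209129) - 5009321*(-1/3021397) = 1705604/2209129 + 5009321/3021397 = 16219543100197/6674655733213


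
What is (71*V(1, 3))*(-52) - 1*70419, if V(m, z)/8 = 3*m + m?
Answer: -188563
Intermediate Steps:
V(m, z) = 32*m (V(m, z) = 8*(3*m + m) = 8*(4*m) = 32*m)
(71*V(1, 3))*(-52) - 1*70419 = (71*(32*1))*(-52) - 1*70419 = (71*32)*(-52) - 70419 = 2272*(-52) - 70419 = -118144 - 70419 = -188563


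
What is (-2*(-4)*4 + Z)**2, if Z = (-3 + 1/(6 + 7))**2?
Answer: 46949904/28561 ≈ 1643.8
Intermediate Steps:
Z = 1444/169 (Z = (-3 + 1/13)**2 = (-38/13)**2 = 1444/169 ≈ 8.5444)
(-2*(-4)*4 + Z)**2 = (-2*(-4)*4 + 1444/169)**2 = (8*4 + 1444/169)**2 = (32 + 1444/169)**2 = (6852/169)**2 = 46949904/28561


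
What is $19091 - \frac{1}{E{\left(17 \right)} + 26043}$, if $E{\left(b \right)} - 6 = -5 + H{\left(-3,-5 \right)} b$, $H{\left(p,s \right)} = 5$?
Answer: $\frac{498828738}{26129} \approx 19091.0$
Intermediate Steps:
$E{\left(b \right)} = 1 + 5 b$ ($E{\left(b \right)} = 6 + \left(-5 + 5 b\right) = 1 + 5 b$)
$19091 - \frac{1}{E{\left(17 \right)} + 26043} = 19091 - \frac{1}{\left(1 + 5 \cdot 17\right) + 26043} = 19091 - \frac{1}{\left(1 + 85\right) + 26043} = 19091 - \frac{1}{86 + 26043} = 19091 - \frac{1}{26129} = \frac{498828738}{26129}$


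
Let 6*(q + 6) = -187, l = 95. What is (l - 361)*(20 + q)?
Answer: 13699/3 ≈ 4566.3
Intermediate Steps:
q = -223/6 (q = -6 + (⅙)*(-187) = -6 - 187/6 = -223/6 ≈ -37.167)
(l - 361)*(20 + q) = (95 - 361)*(20 - 223/6) = -266*(-103/6) = 13699/3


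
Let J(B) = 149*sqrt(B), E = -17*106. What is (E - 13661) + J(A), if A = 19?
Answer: -15463 + 149*sqrt(19) ≈ -14814.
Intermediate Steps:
E = -1802
(E - 13661) + J(A) = (-1802 - 13661) + 149*sqrt(19) = -15463 + 149*sqrt(19)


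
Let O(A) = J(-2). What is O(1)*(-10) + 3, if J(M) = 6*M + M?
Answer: 143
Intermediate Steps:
J(M) = 7*M
O(A) = -14 (O(A) = 7*(-2) = -14)
O(1)*(-10) + 3 = -14*(-10) + 3 = 140 + 3 = 143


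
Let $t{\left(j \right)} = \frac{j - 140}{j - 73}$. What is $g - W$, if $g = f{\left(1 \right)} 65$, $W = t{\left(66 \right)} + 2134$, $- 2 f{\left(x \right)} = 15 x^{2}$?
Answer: $- \frac{36849}{14} \approx -2632.1$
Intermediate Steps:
$f{\left(x \right)} = - \frac{15 x^{2}}{2}$
$t{\left(j \right)} = \frac{-140 + j}{-73 + j}$
$W = \frac{15012}{7}$ ($W = \frac{-140 + 66}{-73 + 66} + 2134 = \frac{1}{-7} \left(-74\right) + 2134 = \left(- \frac{1}{7}\right) \left(-74\right) + 2134 = \frac{74}{7} + 2134 = \frac{15012}{7} \approx 2144.6$)
$g = - \frac{975}{2}$ ($g = - \frac{15 \cdot 1^{2}}{2} \cdot 65 = \left(- \frac{15}{2}\right) 1 \cdot 65 = \left(- \frac{15}{2}\right) 65 = - \frac{975}{2} \approx -487.5$)
$g - W = - \frac{975}{2} - \frac{15012}{7} = - \frac{36849}{14}$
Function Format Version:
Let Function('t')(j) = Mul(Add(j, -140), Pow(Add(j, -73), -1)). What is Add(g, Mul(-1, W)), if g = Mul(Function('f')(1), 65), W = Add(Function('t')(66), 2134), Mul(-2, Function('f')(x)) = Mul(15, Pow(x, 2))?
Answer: Rational(-36849, 14) ≈ -2632.1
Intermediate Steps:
Function('f')(x) = Mul(Rational(-15, 2), Pow(x, 2)) (Function('f')(x) = Mul(Rational(-1, 2), Mul(15, Pow(x, 2))) = Mul(Rational(-15, 2), Pow(x, 2)))
Function('t')(j) = Mul(Pow(Add(-73, j), -1), Add(-140, j)) (Function('t')(j) = Mul(Add(-140, j), Pow(Add(-73, j), -1)) = Mul(Pow(Add(-73, j), -1), Add(-140, j)))
W = Rational(15012, 7) (W = Add(Mul(Pow(Add(-73, 66), -1), Add(-140, 66)), 2134) = Add(Mul(Pow(-7, -1), -74), 2134) = Add(Mul(Rational(-1, 7), -74), 2134) = Add(Rational(74, 7), 2134) = Rational(15012, 7) ≈ 2144.6)
g = Rational(-975, 2) (g = Mul(Mul(Rational(-15, 2), Pow(1, 2)), 65) = Mul(Mul(Rational(-15, 2), 1), 65) = Mul(Rational(-15, 2), 65) = Rational(-975, 2) ≈ -487.50)
Add(g, Mul(-1, W)) = Add(Rational(-975, 2), Mul(-1, Rational(15012, 7))) = Add(Rational(-975, 2), Rational(-15012, 7)) = Rational(-36849, 14)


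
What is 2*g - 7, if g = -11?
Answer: -29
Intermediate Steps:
2*g - 7 = 2*(-11) - 7 = -22 - 7 = -29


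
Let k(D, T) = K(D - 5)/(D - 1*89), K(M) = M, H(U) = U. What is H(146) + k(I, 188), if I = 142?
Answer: 7875/53 ≈ 148.58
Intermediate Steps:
k(D, T) = (-5 + D)/(-89 + D) (k(D, T) = (D - 5)/(D - 1*89) = (-5 + D)/(D - 89) = (-5 + D)/(-89 + D))
H(146) + k(I, 188) = 146 + (-5 + 142)/(-89 + 142) = 146 + 137/53 = 7875/53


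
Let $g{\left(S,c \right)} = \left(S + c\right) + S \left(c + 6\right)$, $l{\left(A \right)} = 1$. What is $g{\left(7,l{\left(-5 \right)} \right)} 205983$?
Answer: $11741031$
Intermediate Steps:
$g{\left(S,c \right)} = S + c + S \left(6 + c\right)$ ($g{\left(S,c \right)} = \left(S + c\right) + S \left(6 + c\right) = S + c + S \left(6 + c\right)$)
$g{\left(7,l{\left(-5 \right)} \right)} 205983 = \left(1 + 7 \cdot 7 + 7 \cdot 1\right) 205983 = \left(1 + 49 + 7\right) 205983 = 57 \cdot 205983 = 11741031$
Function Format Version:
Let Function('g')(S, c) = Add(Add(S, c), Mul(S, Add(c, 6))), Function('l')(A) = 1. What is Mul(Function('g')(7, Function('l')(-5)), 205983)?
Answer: 11741031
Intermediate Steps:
Function('g')(S, c) = Add(S, c, Mul(S, Add(6, c))) (Function('g')(S, c) = Add(Add(S, c), Mul(S, Add(6, c))) = Add(S, c, Mul(S, Add(6, c))))
Mul(Function('g')(7, Function('l')(-5)), 205983) = Mul(Add(1, Mul(7, 7), Mul(7, 1)), 205983) = Mul(Add(1, 49, 7), 205983) = Mul(57, 205983) = 11741031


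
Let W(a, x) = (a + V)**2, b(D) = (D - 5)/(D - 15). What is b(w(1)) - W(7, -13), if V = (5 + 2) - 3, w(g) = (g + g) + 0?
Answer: -1570/13 ≈ -120.77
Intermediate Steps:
w(g) = 2*g (w(g) = 2*g + 0 = 2*g)
V = 4 (V = 7 - 3 = 4)
b(D) = (-5 + D)/(-15 + D)
W(a, x) = (4 + a)**2 (W(a, x) = (a + 4)**2 = (4 + a)**2)
b(w(1)) - W(7, -13) = (-5 + 2*1)/(-15 + 2*1) - (4 + 7)**2 = (-5 + 2)/(-15 + 2) - 1*11**2 = -3/(-13) - 1*121 = -1/13*(-3) - 121 = 3/13 - 121 = -1570/13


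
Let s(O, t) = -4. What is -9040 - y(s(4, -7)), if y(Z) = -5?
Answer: -9035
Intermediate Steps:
-9040 - y(s(4, -7)) = -9040 - 1*(-5) = -9040 + 5 = -9035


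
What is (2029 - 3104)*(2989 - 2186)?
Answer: -863225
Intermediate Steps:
(2029 - 3104)*(2989 - 2186) = -1075*803 = -863225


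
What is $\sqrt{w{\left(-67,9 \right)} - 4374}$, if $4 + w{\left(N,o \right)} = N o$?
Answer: $i \sqrt{4981} \approx 70.576 i$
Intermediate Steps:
$w{\left(N,o \right)} = -4 + N o$
$\sqrt{w{\left(-67,9 \right)} - 4374} = \sqrt{\left(-4 - 603\right) - 4374} = \sqrt{-607 - 4374} = \sqrt{-4981} = i \sqrt{4981}$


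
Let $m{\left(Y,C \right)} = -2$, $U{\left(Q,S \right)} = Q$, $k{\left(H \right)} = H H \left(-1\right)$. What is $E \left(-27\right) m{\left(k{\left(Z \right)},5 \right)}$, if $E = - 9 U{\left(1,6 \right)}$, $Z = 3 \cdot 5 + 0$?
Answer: $-486$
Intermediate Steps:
$Z = 15$ ($Z = 15 + 0 = 15$)
$k{\left(H \right)} = - H^{2}$ ($k{\left(H \right)} = H^{2} \left(-1\right) = - H^{2}$)
$E = -9$ ($E = \left(-9\right) 1 = -9$)
$E \left(-27\right) m{\left(k{\left(Z \right)},5 \right)} = \left(-9\right) \left(-27\right) \left(-2\right) = 243 \left(-2\right) = -486$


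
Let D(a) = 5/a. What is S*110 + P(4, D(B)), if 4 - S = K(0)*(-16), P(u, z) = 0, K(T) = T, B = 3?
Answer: 440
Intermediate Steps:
S = 4 (S = 4 - 0*(-16) = 4 - 1*0 = 4 + 0 = 4)
S*110 + P(4, D(B)) = 4*110 + 0 = 440 + 0 = 440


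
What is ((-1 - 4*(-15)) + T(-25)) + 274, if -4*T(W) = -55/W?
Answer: 6649/20 ≈ 332.45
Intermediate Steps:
T(W) = 55/(4*W) (T(W) = -(-55)/(4*W) = 55/(4*W))
((-1 - 4*(-15)) + T(-25)) + 274 = ((-1 - 4*(-15)) + (55/4)/(-25)) + 274 = ((-1 + 60) + (55/4)*(-1/25)) + 274 = (59 - 11/20) + 274 = 1169/20 + 274 = 6649/20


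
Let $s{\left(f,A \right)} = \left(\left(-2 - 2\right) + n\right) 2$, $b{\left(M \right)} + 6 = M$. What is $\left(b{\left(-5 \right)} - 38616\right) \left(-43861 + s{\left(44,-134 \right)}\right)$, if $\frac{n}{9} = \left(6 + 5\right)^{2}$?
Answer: $1610398257$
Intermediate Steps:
$b{\left(M \right)} = -6 + M$
$n = 1089$ ($n = 9 \left(6 + 5\right)^{2} = 9 \cdot 11^{2} = 9 \cdot 121 = 1089$)
$s{\left(f,A \right)} = 2170$ ($s{\left(f,A \right)} = \left(\left(-2 - 2\right) + 1089\right) 2 = \left(-4 + 1089\right) 2 = 1085 \cdot 2 = 2170$)
$\left(b{\left(-5 \right)} - 38616\right) \left(-43861 + s{\left(44,-134 \right)}\right) = \left(\left(-6 - 5\right) - 38616\right) \left(-43861 + 2170\right) = \left(-11 - 38616\right) \left(-41691\right) = \left(-38627\right) \left(-41691\right) = 1610398257$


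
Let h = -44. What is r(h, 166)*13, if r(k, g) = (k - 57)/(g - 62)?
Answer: -101/8 ≈ -12.625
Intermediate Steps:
r(k, g) = (-57 + k)/(-62 + g)
r(h, 166)*13 = ((-57 - 44)/(-62 + 166))*13 = (-101/104)*13 = ((1/104)*(-101))*13 = -101/104*13 = -101/8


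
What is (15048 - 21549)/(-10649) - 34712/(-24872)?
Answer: 66417620/33107741 ≈ 2.0061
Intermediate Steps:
(15048 - 21549)/(-10649) - 34712/(-24872) = -6501*(-1/10649) - 34712*(-1/24872) = 6501/10649 + 4339/3109 = 66417620/33107741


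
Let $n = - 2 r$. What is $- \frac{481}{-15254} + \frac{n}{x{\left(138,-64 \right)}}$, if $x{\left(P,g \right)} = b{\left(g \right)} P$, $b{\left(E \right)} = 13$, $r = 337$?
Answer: $- \frac{4709141}{13682838} \approx -0.34416$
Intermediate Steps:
$n = -674$ ($n = \left(-2\right) 337 = -674$)
$x{\left(P,g \right)} = 13 P$
$- \frac{481}{-15254} + \frac{n}{x{\left(138,-64 \right)}} = - \frac{481}{-15254} - \frac{674}{13 \cdot 138} = \left(-481\right) \left(- \frac{1}{15254}\right) - \frac{674}{1794} = \frac{481}{15254} - \frac{337}{897} = - \frac{4709141}{13682838}$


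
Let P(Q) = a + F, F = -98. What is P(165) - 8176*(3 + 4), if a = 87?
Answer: -57243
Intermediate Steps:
P(Q) = -11 (P(Q) = 87 - 98 = -11)
P(165) - 8176*(3 + 4) = -11 - 8176*(3 + 4) = -11 - 8176*7 = -11 - 57232 = -57243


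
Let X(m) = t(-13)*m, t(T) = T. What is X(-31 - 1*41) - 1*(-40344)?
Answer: 41280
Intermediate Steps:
X(m) = -13*m
X(-31 - 1*41) - 1*(-40344) = -13*(-31 - 1*41) - 1*(-40344) = -13*(-31 - 41) + 40344 = -13*(-72) + 40344 = 936 + 40344 = 41280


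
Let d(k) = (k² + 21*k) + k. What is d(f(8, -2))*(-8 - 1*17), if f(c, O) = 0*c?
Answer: 0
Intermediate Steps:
f(c, O) = 0
d(k) = k² + 22*k
d(f(8, -2))*(-8 - 1*17) = (0*(22 + 0))*(-8 - 1*17) = (0*22)*(-8 - 17) = 0*(-25) = 0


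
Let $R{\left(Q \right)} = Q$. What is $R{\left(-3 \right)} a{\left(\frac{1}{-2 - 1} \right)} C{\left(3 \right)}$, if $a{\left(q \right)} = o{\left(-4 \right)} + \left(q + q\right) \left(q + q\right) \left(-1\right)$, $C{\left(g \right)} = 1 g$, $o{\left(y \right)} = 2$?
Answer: $-14$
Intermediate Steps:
$C{\left(g \right)} = g$
$a{\left(q \right)} = 2 - 4 q^{2}$ ($a{\left(q \right)} = 2 + \left(q + q\right) \left(q + q\right) \left(-1\right) = 2 + 2 q 2 q \left(-1\right) = 2 + 4 q^{2} \left(-1\right) = 2 - 4 q^{2}$)
$R{\left(-3 \right)} a{\left(\frac{1}{-2 - 1} \right)} C{\left(3 \right)} = - 3 \left(2 - 4 \left(\frac{1}{-2 - 1}\right)^{2}\right) 3 = - 3 \left(2 - 4 \left(\frac{1}{-3}\right)^{2}\right) 3 = - 3 \left(2 - 4 \left(- \frac{1}{3}\right)^{2}\right) 3 = - 3 \left(2 - \frac{4}{9}\right) 3 = \left(-3\right) \frac{14}{9} \cdot 3 = \left(- \frac{14}{3}\right) 3 = -14$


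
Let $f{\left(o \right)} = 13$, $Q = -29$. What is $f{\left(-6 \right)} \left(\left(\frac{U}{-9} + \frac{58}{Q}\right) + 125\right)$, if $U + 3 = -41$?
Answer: $\frac{14963}{9} \approx 1662.6$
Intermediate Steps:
$U = -44$ ($U = -3 - 41 = -44$)
$f{\left(-6 \right)} \left(\left(\frac{U}{-9} + \frac{58}{Q}\right) + 125\right) = 13 \left(\left(- \frac{44}{-9} + \frac{58}{-29}\right) + 125\right) = 13 \left(\left(\left(-44\right) \left(- \frac{1}{9}\right) + 58 \left(- \frac{1}{29}\right)\right) + 125\right) = 13 \left(\left(\frac{44}{9} - 2\right) + 125\right) = 13 \left(\frac{26}{9} + 125\right) = 13 \cdot \frac{1151}{9} = \frac{14963}{9}$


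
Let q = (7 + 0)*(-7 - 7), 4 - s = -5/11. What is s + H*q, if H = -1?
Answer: 1127/11 ≈ 102.45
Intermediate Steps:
s = 49/11 (s = 4 - (-5)/11 = 4 - 1*(-5/11) = 4 + 5/11 = 49/11 ≈ 4.4545)
q = -98 (q = 7*(-14) = -98)
s + H*q = 49/11 - 1*(-98) = 49/11 + 98 = 1127/11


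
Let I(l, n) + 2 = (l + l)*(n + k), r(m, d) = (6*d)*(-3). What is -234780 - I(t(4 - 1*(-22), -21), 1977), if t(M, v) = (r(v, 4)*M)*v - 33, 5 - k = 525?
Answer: -114693784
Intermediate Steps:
k = -520 (k = 5 - 1*525 = 5 - 525 = -520)
r(m, d) = -18*d
t(M, v) = -33 - 72*M*v (t(M, v) = ((-18*4)*M)*v - 33 = (-72*M)*v - 33 = -72*M*v - 33 = -33 - 72*M*v)
I(l, n) = -2 + 2*l*(-520 + n) (I(l, n) = -2 + (l + l)*(n - 520) = -2 + (2*l)*(-520 + n) = -2 + 2*l*(-520 + n))
-234780 - I(t(4 - 1*(-22), -21), 1977) = -234780 - (-2 - 1040*(-33 - 72*(4 - 1*(-22))*(-21)) + 2*(-33 - 72*(4 - 1*(-22))*(-21))*1977) = -234780 - (-2 - 1040*(-33 - 72*(4 + 22)*(-21)) + 2*(-33 - 72*(4 + 22)*(-21))*1977) = -234780 - (-2 - 1040*(-33 - 72*26*(-21)) + 2*(-33 - 72*26*(-21))*1977) = -234780 - (-2 - 1040*(-33 + 39312) + 2*(-33 + 39312)*1977) = -234780 - (-2 - 1040*39279 + 2*39279*1977) = -234780 - (-2 - 40850160 + 155309166) = -234780 - 1*114459004 = -234780 - 114459004 = -114693784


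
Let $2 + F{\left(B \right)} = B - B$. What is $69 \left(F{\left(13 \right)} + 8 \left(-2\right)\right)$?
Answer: $-1242$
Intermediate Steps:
$F{\left(B \right)} = -2$ ($F{\left(B \right)} = -2 + \left(B - B\right) = -2 + 0 = -2$)
$69 \left(F{\left(13 \right)} + 8 \left(-2\right)\right) = 69 \left(-2 + 8 \left(-2\right)\right) = 69 \left(-2 - 16\right) = 69 \left(-18\right) = -1242$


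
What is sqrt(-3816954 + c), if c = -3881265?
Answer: I*sqrt(7698219) ≈ 2774.6*I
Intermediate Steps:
sqrt(-3816954 + c) = sqrt(-3816954 - 3881265) = sqrt(-7698219) = I*sqrt(7698219)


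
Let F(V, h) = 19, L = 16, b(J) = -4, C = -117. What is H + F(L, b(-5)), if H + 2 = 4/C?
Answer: 1985/117 ≈ 16.966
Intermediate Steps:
H = -238/117 (H = -2 + 4/(-117) = -2 + 4*(-1/117) = -2 - 4/117 = -238/117 ≈ -2.0342)
H + F(L, b(-5)) = -238/117 + 19 = 1985/117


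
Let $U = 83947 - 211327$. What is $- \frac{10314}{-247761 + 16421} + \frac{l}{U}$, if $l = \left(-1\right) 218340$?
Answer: $\frac{431871441}{245567410} \approx 1.7587$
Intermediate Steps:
$U = -127380$
$l = -218340$
$- \frac{10314}{-247761 + 16421} + \frac{l}{U} = - \frac{10314}{-247761 + 16421} - \frac{218340}{-127380} = - \frac{10314}{-231340} - - \frac{3639}{2123} = \left(-10314\right) \left(- \frac{1}{231340}\right) + \frac{3639}{2123} = \frac{5157}{115670} + \frac{3639}{2123} = \frac{431871441}{245567410}$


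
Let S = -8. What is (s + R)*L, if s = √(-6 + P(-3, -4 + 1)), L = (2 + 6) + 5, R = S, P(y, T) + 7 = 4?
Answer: -104 + 39*I ≈ -104.0 + 39.0*I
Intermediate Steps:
P(y, T) = -3 (P(y, T) = -7 + 4 = -3)
R = -8
L = 13 (L = 8 + 5 = 13)
s = 3*I (s = √(-6 - 3) = √(-9) = 3*I ≈ 3.0*I)
(s + R)*L = (3*I - 8)*13 = (-8 + 3*I)*13 = -104 + 39*I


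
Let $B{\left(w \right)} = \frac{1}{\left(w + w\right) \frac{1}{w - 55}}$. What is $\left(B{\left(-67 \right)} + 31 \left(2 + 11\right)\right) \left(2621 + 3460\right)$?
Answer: $\frac{164564022}{67} \approx 2.4562 \cdot 10^{6}$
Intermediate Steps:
$B{\left(w \right)} = \frac{-55 + w}{2 w}$ ($B{\left(w \right)} = \frac{1}{2 w \frac{1}{-55 + w}} = \frac{-55 + w}{2 w}$)
$\left(B{\left(-67 \right)} + 31 \left(2 + 11\right)\right) \left(2621 + 3460\right) = \left(\frac{-55 - 67}{2 \left(-67\right)} + 31 \left(2 + 11\right)\right) \left(2621 + 3460\right) = \left(\frac{1}{2} \left(- \frac{1}{67}\right) \left(-122\right) + 31 \cdot 13\right) 6081 = \left(\frac{61}{67} + 403\right) 6081 = \frac{27062}{67} \cdot 6081 = \frac{164564022}{67}$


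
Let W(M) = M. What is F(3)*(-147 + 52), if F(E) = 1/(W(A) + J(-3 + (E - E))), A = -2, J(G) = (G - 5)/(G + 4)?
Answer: 19/2 ≈ 9.5000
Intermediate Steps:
J(G) = (-5 + G)/(4 + G)
F(E) = -⅒ (F(E) = 1/(-2 + (-5 + (-3 + (E - E)))/(4 + (-3 + (E - E)))) = 1/(-2 + (-5 + (-3 + 0))/(4 + (-3 + 0))) = 1/(-2 + (-5 - 3)/(4 - 3)) = 1/(-2 - 8/1) = 1/(-2 + 1*(-8)) = 1/(-2 - 8) = 1/(-10) = -⅒)
F(3)*(-147 + 52) = -(-147 + 52)/10 = -⅒*(-95) = 19/2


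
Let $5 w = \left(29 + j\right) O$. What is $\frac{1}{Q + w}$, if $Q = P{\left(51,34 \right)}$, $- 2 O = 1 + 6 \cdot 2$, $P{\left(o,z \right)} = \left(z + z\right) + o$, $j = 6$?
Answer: $\frac{2}{147} \approx 0.013605$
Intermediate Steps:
$P{\left(o,z \right)} = o + 2 z$ ($P{\left(o,z \right)} = 2 z + o = o + 2 z$)
$O = - \frac{13}{2}$ ($O = - \frac{1 + 6 \cdot 2}{2} = - \frac{1 + 12}{2} = \left(- \frac{1}{2}\right) 13 = - \frac{13}{2} \approx -6.5$)
$Q = 119$ ($Q = 51 + 2 \cdot 34 = 51 + 68 = 119$)
$w = - \frac{91}{2}$ ($w = \frac{\left(29 + 6\right) \left(- \frac{13}{2}\right)}{5} = \frac{35 \left(- \frac{13}{2}\right)}{5} = \frac{1}{5} \left(- \frac{455}{2}\right) = - \frac{91}{2} \approx -45.5$)
$\frac{1}{Q + w} = \frac{1}{119 - \frac{91}{2}} = \frac{1}{\frac{147}{2}} = \frac{2}{147}$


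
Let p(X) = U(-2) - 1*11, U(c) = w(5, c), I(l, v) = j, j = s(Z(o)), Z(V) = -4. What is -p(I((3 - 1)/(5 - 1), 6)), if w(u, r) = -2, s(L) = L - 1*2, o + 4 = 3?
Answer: 13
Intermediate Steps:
o = -1 (o = -4 + 3 = -1)
s(L) = -2 + L (s(L) = L - 2 = -2 + L)
j = -6 (j = -2 - 4 = -6)
I(l, v) = -6
U(c) = -2
p(X) = -13 (p(X) = -2 - 1*11 = -2 - 11 = -13)
-p(I((3 - 1)/(5 - 1), 6)) = -1*(-13) = 13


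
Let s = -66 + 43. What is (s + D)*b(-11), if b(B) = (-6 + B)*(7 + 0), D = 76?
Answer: -6307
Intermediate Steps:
b(B) = -42 + 7*B (b(B) = (-6 + B)*7 = -42 + 7*B)
s = -23
(s + D)*b(-11) = (-23 + 76)*(-42 + 7*(-11)) = 53*(-42 - 77) = 53*(-119) = -6307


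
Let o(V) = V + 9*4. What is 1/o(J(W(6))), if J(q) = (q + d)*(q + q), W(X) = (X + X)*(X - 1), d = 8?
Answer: 1/8196 ≈ 0.00012201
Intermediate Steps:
W(X) = 2*X*(-1 + X) (W(X) = (2*X)*(-1 + X) = 2*X*(-1 + X))
J(q) = 2*q*(8 + q) (J(q) = (q + 8)*(q + q) = (8 + q)*(2*q) = 2*q*(8 + q))
o(V) = 36 + V (o(V) = V + 36 = 36 + V)
1/o(J(W(6))) = 1/(36 + 2*(2*6*(-1 + 6))*(8 + 2*6*(-1 + 6))) = 1/(36 + 2*(2*6*5)*(8 + 2*6*5)) = 1/(36 + 2*60*(8 + 60)) = 1/(36 + 2*60*68) = 1/(36 + 8160) = 1/8196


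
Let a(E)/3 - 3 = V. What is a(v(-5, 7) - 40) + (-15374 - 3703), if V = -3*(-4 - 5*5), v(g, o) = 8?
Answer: -18807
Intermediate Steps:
V = 87 (V = -3*(-4 - 25) = -3*(-29) = 87)
a(E) = 270 (a(E) = 9 + 3*87 = 9 + 261 = 270)
a(v(-5, 7) - 40) + (-15374 - 3703) = 270 + (-15374 - 3703) = 270 - 19077 = -18807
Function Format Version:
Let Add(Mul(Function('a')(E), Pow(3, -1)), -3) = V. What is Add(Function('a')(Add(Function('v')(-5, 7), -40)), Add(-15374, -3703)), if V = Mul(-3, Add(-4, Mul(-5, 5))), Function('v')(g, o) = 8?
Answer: -18807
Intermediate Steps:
V = 87 (V = Mul(-3, Add(-4, -25)) = Mul(-3, -29) = 87)
Function('a')(E) = 270 (Function('a')(E) = Add(9, Mul(3, 87)) = Add(9, 261) = 270)
Add(Function('a')(Add(Function('v')(-5, 7), -40)), Add(-15374, -3703)) = Add(270, Add(-15374, -3703)) = Add(270, -19077) = -18807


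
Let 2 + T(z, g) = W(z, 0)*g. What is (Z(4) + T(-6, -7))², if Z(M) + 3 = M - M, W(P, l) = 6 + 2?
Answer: 3721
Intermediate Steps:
W(P, l) = 8
T(z, g) = -2 + 8*g
Z(M) = -3 (Z(M) = -3 + (M - M) = -3 + 0 = -3)
(Z(4) + T(-6, -7))² = (-3 + (-2 + 8*(-7)))² = (-3 + (-2 - 56))² = (-3 - 58)² = (-61)² = 3721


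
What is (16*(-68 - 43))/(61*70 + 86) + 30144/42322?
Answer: 2339308/7681443 ≈ 0.30454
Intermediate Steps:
(16*(-68 - 43))/(61*70 + 86) + 30144/42322 = (16*(-111))/(4270 + 86) + 30144*(1/42322) = -1776/4356 + 15072/21161 = -1776*1/4356 + 15072/21161 = -148/363 + 15072/21161 = 2339308/7681443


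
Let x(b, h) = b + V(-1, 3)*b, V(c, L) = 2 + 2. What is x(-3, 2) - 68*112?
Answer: -7631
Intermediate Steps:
V(c, L) = 4
x(b, h) = 5*b (x(b, h) = b + 4*b = 5*b)
x(-3, 2) - 68*112 = 5*(-3) - 68*112 = -15 - 7616 = -7631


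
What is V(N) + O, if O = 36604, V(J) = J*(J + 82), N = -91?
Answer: 37423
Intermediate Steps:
V(J) = J*(82 + J)
V(N) + O = -91*(82 - 91) + 36604 = -91*(-9) + 36604 = 819 + 36604 = 37423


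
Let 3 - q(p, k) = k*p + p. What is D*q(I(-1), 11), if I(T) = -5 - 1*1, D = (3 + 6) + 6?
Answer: 1125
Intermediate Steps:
D = 15 (D = 9 + 6 = 15)
I(T) = -6 (I(T) = -5 - 1 = -6)
q(p, k) = 3 - p - k*p (q(p, k) = 3 - (k*p + p) = 3 - (p + k*p) = 3 + (-p - k*p) = 3 - p - k*p)
D*q(I(-1), 11) = 15*(3 - 1*(-6) - 1*11*(-6)) = 15*(3 + 6 + 66) = 15*75 = 1125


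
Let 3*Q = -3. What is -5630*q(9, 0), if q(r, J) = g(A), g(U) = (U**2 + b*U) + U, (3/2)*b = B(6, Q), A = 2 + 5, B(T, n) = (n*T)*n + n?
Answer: -1339940/3 ≈ -4.4665e+5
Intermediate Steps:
Q = -1 (Q = (1/3)*(-3) = -1)
B(T, n) = n + T*n**2 (B(T, n) = (T*n)*n + n = T*n**2 + n = n + T*n**2)
A = 7
b = 10/3 (b = 2*(-(1 + 6*(-1)))/3 = 2*(-(1 - 6))/3 = 2*(-1*(-5))/3 = (2/3)*5 = 10/3 ≈ 3.3333)
g(U) = U**2 + 13*U/3 (g(U) = (U**2 + 10*U/3) + U = U**2 + 13*U/3)
q(r, J) = 238/3 (q(r, J) = (1/3)*7*(13 + 3*7) = (1/3)*7*(13 + 21) = (1/3)*7*34 = 238/3)
-5630*q(9, 0) = -5630*238/3 = -1339940/3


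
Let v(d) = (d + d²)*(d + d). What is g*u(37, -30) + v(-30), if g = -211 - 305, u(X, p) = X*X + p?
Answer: -743124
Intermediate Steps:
u(X, p) = p + X² (u(X, p) = X² + p = p + X²)
v(d) = 2*d*(d + d²) (v(d) = (d + d²)*(2*d) = 2*d*(d + d²))
g = -516
g*u(37, -30) + v(-30) = -516*(-30 + 37²) + 2*(-30)²*(1 - 30) = -516*(-30 + 1369) + 2*900*(-29) = -516*1339 - 52200 = -690924 - 52200 = -743124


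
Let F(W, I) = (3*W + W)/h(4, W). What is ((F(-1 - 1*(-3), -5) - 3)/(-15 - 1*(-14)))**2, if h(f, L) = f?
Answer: 1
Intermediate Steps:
F(W, I) = W (F(W, I) = (3*W + W)/4 = (4*W)*(1/4) = W)
((F(-1 - 1*(-3), -5) - 3)/(-15 - 1*(-14)))**2 = (((-1 - 1*(-3)) - 3)/(-15 - 1*(-14)))**2 = (((-1 + 3) - 3)/(-15 + 14))**2 = ((2 - 3)/(-1))**2 = (-1*(-1))**2 = 1**2 = 1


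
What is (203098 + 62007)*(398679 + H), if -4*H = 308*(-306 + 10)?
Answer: 111734069455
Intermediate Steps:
H = 22792 (H = -77*(-306 + 10) = -77*(-296) = -1/4*(-91168) = 22792)
(203098 + 62007)*(398679 + H) = (203098 + 62007)*(398679 + 22792) = 265105*421471 = 111734069455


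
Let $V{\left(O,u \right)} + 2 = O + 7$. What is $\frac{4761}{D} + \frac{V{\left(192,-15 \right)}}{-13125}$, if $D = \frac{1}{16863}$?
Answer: $\frac{1053737251678}{13125} \approx 8.0285 \cdot 10^{7}$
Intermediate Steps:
$D = \frac{1}{16863} \approx 5.9301 \cdot 10^{-5}$
$V{\left(O,u \right)} = 5 + O$ ($V{\left(O,u \right)} = -2 + \left(O + 7\right) = -2 + \left(7 + O\right) = 5 + O$)
$\frac{4761}{D} + \frac{V{\left(192,-15 \right)}}{-13125} = 4761 \frac{1}{\frac{1}{16863}} + \frac{5 + 192}{-13125} = 4761 \cdot 16863 + 197 \left(- \frac{1}{13125}\right) = 80284743 - \frac{197}{13125} = \frac{1053737251678}{13125}$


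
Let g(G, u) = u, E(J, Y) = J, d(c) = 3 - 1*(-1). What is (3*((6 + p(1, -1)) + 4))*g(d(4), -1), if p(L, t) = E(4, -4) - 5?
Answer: -27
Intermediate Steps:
d(c) = 4 (d(c) = 3 + 1 = 4)
p(L, t) = -1 (p(L, t) = 4 - 5 = -1)
(3*((6 + p(1, -1)) + 4))*g(d(4), -1) = (3*((6 - 1) + 4))*(-1) = (3*(5 + 4))*(-1) = (3*9)*(-1) = 27*(-1) = -27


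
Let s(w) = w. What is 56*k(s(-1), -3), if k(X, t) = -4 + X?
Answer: -280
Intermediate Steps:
56*k(s(-1), -3) = 56*(-4 - 1) = 56*(-5) = -280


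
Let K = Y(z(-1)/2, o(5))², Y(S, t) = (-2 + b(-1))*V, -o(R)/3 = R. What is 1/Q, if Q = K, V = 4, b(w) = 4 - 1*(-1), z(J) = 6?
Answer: 1/144 ≈ 0.0069444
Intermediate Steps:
b(w) = 5 (b(w) = 4 + 1 = 5)
o(R) = -3*R
Y(S, t) = 12 (Y(S, t) = (-2 + 5)*4 = 3*4 = 12)
K = 144 (K = 12² = 144)
Q = 144
1/Q = 1/144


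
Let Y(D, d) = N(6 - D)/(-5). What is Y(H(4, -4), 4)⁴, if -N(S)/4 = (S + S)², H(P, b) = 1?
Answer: 40960000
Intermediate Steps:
N(S) = -16*S² (N(S) = -4*(S + S)² = -4*4*S² = -16*S²)
Y(D, d) = 16*(6 - D)²/5 (Y(D, d) = -16*(6 - D)²/(-5) = -16*(6 - D)²*(-⅕) = 16*(6 - D)²/5)
Y(H(4, -4), 4)⁴ = (16*(-6 + 1)²/5)⁴ = ((16/5)*(-5)²)⁴ = ((16/5)*25)⁴ = 80⁴ = 40960000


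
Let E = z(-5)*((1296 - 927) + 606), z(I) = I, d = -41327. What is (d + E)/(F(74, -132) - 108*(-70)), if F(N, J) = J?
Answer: -23101/3714 ≈ -6.2200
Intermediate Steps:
E = -4875 (E = -5*((1296 - 927) + 606) = -5*(369 + 606) = -5*975 = -4875)
(d + E)/(F(74, -132) - 108*(-70)) = (-41327 - 4875)/(-132 - 108*(-70)) = -46202/(-132 + 7560) = -46202/7428 = -46202*1/7428 = -23101/3714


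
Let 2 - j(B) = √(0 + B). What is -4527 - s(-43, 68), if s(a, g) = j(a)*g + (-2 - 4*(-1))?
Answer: -4665 + 68*I*√43 ≈ -4665.0 + 445.91*I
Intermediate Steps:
j(B) = 2 - √B (j(B) = 2 - √(0 + B) = 2 - √B)
s(a, g) = 2 + g*(2 - √a) (s(a, g) = (2 - √a)*g + (-2 - 4*(-1)) = g*(2 - √a) + (-2 + 4) = g*(2 - √a) + 2 = 2 + g*(2 - √a))
-4527 - s(-43, 68) = -4527 - (2 - 1*68*(-2 + √(-43))) = -4527 - (2 - 1*68*(-2 + I*√43)) = -4527 - (2 + (136 - 68*I*√43)) = -4527 - (138 - 68*I*√43) = -4527 + (-138 + 68*I*√43) = -4665 + 68*I*√43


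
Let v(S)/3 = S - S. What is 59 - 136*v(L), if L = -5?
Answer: 59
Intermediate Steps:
v(S) = 0 (v(S) = 3*(S - S) = 3*0 = 0)
59 - 136*v(L) = 59 - 136*0 = 59 + 0 = 59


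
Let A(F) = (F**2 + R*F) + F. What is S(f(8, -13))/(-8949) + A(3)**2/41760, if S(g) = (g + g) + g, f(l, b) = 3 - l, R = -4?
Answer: 5/2983 ≈ 0.0016762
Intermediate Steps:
S(g) = 3*g (S(g) = 2*g + g = 3*g)
A(F) = F**2 - 3*F (A(F) = (F**2 - 4*F) + F = F**2 - 3*F)
S(f(8, -13))/(-8949) + A(3)**2/41760 = (3*(3 - 1*8))/(-8949) + (3*(-3 + 3))**2/41760 = (3*(3 - 8))*(-1/8949) + (3*0)**2*(1/41760) = (3*(-5))*(-1/8949) + 0**2*(1/41760) = -15*(-1/8949) + 0*(1/41760) = 5/2983 + 0 = 5/2983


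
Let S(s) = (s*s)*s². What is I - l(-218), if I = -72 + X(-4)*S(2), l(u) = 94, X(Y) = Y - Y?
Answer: -166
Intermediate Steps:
S(s) = s⁴ (S(s) = s²*s² = s⁴)
X(Y) = 0
I = -72 (I = -72 + 0*2⁴ = -72 + 0*16 = -72 + 0 = -72)
I - l(-218) = -72 - 1*94 = -72 - 94 = -166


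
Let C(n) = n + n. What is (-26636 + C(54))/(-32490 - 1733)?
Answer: 26528/34223 ≈ 0.77515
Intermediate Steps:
C(n) = 2*n
(-26636 + C(54))/(-32490 - 1733) = (-26636 + 2*54)/(-32490 - 1733) = (-26636 + 108)/(-34223) = -26528*(-1/34223) = 26528/34223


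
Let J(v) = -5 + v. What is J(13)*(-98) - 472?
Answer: -1256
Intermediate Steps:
J(13)*(-98) - 472 = (-5 + 13)*(-98) - 472 = 8*(-98) - 472 = -784 - 472 = -1256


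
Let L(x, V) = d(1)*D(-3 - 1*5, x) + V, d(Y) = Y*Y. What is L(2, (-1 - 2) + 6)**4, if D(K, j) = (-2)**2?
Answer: 2401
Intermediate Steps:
d(Y) = Y**2
D(K, j) = 4
L(x, V) = 4 + V (L(x, V) = 1**2*4 + V = 1*4 + V = 4 + V)
L(2, (-1 - 2) + 6)**4 = (4 + ((-1 - 2) + 6))**4 = (4 + (-3 + 6))**4 = (4 + 3)**4 = 7**4 = 2401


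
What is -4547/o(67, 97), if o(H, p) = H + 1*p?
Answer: -4547/164 ≈ -27.726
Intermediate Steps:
o(H, p) = H + p
-4547/o(67, 97) = -4547/(67 + 97) = -4547/164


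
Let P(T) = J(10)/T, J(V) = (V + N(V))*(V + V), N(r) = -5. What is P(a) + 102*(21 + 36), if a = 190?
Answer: 110476/19 ≈ 5814.5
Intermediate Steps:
J(V) = 2*V*(-5 + V) (J(V) = (V - 5)*(V + V) = (-5 + V)*(2*V) = 2*V*(-5 + V))
P(T) = 100/T (P(T) = (2*10*(-5 + 10))/T = (2*10*5)/T = 100/T)
P(a) + 102*(21 + 36) = 100/190 + 102*(21 + 36) = 100*(1/190) + 102*57 = 10/19 + 5814 = 110476/19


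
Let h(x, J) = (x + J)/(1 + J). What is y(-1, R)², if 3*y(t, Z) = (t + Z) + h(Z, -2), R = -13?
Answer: ⅑ ≈ 0.11111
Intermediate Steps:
h(x, J) = (J + x)/(1 + J)
y(t, Z) = ⅔ + t/3 (y(t, Z) = ((t + Z) + (-2 + Z)/(1 - 2))/3 = ((Z + t) + (-2 + Z)/(-1))/3 = ((Z + t) - (-2 + Z))/3 = ((Z + t) + (2 - Z))/3 = (2 + t)/3 = ⅔ + t/3)
y(-1, R)² = (⅔ + (⅓)*(-1))² = (⅔ - ⅓)² = (⅓)² = ⅑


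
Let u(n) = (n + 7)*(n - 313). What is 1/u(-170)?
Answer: 1/78729 ≈ 1.2702e-5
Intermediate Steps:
u(n) = (-313 + n)*(7 + n) (u(n) = (7 + n)*(-313 + n) = (-313 + n)*(7 + n))
1/u(-170) = 1/(-2191 + (-170)² - 306*(-170)) = 1/(-2191 + 28900 + 52020) = 1/78729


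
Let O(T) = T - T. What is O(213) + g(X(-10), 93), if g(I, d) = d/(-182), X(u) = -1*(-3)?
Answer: -93/182 ≈ -0.51099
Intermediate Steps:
X(u) = 3
g(I, d) = -d/182 (g(I, d) = d*(-1/182) = -d/182)
O(T) = 0
O(213) + g(X(-10), 93) = 0 - 1/182*93 = 0 - 93/182 = -93/182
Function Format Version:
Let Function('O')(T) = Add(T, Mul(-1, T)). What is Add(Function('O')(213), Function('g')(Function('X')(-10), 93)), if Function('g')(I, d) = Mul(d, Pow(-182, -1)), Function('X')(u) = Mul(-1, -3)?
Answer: Rational(-93, 182) ≈ -0.51099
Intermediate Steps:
Function('X')(u) = 3
Function('g')(I, d) = Mul(Rational(-1, 182), d) (Function('g')(I, d) = Mul(d, Rational(-1, 182)) = Mul(Rational(-1, 182), d))
Function('O')(T) = 0
Add(Function('O')(213), Function('g')(Function('X')(-10), 93)) = Add(0, Mul(Rational(-1, 182), 93)) = Add(0, Rational(-93, 182)) = Rational(-93, 182)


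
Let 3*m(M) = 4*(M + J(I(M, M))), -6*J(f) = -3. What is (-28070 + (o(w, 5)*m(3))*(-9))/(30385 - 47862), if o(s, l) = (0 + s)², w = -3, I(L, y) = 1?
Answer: 28448/17477 ≈ 1.6277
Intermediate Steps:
J(f) = ½ (J(f) = -⅙*(-3) = ½)
m(M) = ⅔ + 4*M/3 (m(M) = (4*(M + ½))/3 = (4*(½ + M))/3 = (2 + 4*M)/3 = ⅔ + 4*M/3)
o(s, l) = s²
(-28070 + (o(w, 5)*m(3))*(-9))/(30385 - 47862) = (-28070 + ((-3)²*(⅔ + (4/3)*3))*(-9))/(30385 - 47862) = (-28070 + (9*(⅔ + 4))*(-9))/(-17477) = (-28070 + (9*(14/3))*(-9))*(-1/17477) = (-28070 + 42*(-9))*(-1/17477) = (-28070 - 378)*(-1/17477) = -28448*(-1/17477) = 28448/17477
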